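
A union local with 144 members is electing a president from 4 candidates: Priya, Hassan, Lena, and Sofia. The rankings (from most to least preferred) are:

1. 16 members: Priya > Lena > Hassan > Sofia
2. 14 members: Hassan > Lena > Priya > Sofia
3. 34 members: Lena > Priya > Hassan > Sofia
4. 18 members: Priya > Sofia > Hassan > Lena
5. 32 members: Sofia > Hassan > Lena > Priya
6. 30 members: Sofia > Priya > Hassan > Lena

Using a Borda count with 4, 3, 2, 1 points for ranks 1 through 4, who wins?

Priya

Priya: 16·4 + 14·2 + 34·3 + 18·4 + 32·1 + 30·3 = 388
Hassan: 16·2 + 14·4 + 34·2 + 18·2 + 32·3 + 30·2 = 348
Lena: 16·3 + 14·3 + 34·4 + 18·1 + 32·2 + 30·1 = 338
Sofia: 16·1 + 14·1 + 34·1 + 18·3 + 32·4 + 30·4 = 366
Priya has the highest Borda score (388).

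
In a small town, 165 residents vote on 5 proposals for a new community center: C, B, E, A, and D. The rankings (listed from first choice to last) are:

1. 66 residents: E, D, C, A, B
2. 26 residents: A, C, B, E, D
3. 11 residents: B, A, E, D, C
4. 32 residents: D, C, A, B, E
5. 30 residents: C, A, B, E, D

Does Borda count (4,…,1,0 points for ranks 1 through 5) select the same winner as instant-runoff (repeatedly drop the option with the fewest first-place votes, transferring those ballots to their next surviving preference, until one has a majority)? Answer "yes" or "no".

Borda — scores: C 426, B 188, E 342, A 357, D 337. Winner: C.
Instant-runoff — R1 C 30, B 11, E 66, A 26, D 32 (B out); R2 C 30, E 66, A 37, D 32 (C out); R3 E 66, A 67, D 32 (D out); R4 E 66, A 99 (A winner). Winner: A.
The two methods disagree.

no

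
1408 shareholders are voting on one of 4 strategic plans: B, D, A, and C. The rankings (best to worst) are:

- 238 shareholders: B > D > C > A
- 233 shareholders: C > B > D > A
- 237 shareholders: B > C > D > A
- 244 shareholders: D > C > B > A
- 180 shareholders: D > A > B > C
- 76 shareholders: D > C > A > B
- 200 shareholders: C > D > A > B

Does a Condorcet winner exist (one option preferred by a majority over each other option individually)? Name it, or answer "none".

Checking pairwise contests:
C beats B 753–655.
B beats D 708–700.
B beats A 952–456.
D beats C 738–670.
Every option loses at least one head-to-head, so there is no Condorcet winner.

none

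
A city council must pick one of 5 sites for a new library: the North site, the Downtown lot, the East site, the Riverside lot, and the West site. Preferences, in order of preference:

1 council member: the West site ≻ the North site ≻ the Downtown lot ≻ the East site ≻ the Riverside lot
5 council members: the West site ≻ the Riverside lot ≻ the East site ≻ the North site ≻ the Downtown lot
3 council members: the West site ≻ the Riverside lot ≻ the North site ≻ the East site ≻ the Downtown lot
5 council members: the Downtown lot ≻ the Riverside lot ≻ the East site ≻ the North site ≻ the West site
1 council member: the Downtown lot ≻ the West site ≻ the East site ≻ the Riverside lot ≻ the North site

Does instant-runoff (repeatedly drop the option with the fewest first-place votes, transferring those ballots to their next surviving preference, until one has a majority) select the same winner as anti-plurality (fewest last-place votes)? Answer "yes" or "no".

Instant-runoff — R1 the North site 0, the Downtown lot 6, the East site 0, the Riverside lot 0, the West site 9 (the West site winner). Winner: the West site.
Anti-plurality — last-place votes: the North site 1, the Downtown lot 8, the East site 0, the Riverside lot 1, the West site 5. Winner: the East site.
The two methods disagree.

no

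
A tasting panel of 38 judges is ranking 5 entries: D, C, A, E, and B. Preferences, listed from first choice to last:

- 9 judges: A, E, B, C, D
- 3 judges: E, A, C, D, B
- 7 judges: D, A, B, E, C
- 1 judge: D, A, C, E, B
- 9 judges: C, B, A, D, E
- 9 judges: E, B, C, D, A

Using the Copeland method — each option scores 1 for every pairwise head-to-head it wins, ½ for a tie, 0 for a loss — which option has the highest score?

D: loses to C, A, E, and B → score 0.
C: beats D; loses to A, E, and B → score 1.
A: beats D, C, E, and B → score 4.
E: beats D, C, and B; loses to A → score 3.
B: beats D and C; loses to A and E → score 2.
A has the best pairwise record.

A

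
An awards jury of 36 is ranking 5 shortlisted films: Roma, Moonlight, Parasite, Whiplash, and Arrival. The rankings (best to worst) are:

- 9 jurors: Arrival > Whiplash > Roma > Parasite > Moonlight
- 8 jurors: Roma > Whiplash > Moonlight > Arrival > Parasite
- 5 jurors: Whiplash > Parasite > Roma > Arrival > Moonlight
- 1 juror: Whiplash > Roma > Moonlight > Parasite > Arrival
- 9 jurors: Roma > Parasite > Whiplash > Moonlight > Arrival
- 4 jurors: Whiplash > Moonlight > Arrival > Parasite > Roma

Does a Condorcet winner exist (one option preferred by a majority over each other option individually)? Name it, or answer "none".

Whiplash

Whiplash vs Roma: 19–17 for Whiplash.
Whiplash vs Moonlight: 36–0 for Whiplash.
Whiplash vs Parasite: 27–9 for Whiplash.
Whiplash vs Arrival: 27–9 for Whiplash.
Whiplash beats every other option head-to-head.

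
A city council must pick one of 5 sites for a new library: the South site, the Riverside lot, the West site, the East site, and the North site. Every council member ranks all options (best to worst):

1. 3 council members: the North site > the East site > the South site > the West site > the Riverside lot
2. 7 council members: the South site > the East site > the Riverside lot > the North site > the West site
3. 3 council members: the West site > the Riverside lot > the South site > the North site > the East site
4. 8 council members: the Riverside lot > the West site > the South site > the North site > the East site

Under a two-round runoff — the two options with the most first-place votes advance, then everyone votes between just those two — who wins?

Round 1 first-place votes: the South site 7, the Riverside lot 8, the West site 3, the East site 0, the North site 3.
the Riverside lot and the South site advance.
Runoff: the Riverside lot is preferred to the South site by 11 voters; the South site by 10.
the Riverside lot wins the runoff.

the Riverside lot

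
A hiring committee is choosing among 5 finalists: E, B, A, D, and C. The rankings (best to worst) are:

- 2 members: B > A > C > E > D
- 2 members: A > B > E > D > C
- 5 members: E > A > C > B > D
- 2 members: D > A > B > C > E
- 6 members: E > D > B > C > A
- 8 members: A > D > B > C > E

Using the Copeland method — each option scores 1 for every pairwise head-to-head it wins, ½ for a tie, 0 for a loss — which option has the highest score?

A

E: beats D and C; loses to B and A → score 2.
B: beats E and C; loses to A and D → score 2.
A: beats E, B, D, and C → score 4.
D: beats B and C; loses to E and A → score 2.
C: loses to E, B, A, and D → score 0.
A has the best pairwise record.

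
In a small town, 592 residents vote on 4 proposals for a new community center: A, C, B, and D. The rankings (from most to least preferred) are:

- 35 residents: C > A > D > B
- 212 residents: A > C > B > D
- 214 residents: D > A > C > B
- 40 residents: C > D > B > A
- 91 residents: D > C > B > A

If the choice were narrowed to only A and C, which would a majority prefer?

A

Voters preferring A to C: 426; preferring C to A: 166.
A wins the head-to-head.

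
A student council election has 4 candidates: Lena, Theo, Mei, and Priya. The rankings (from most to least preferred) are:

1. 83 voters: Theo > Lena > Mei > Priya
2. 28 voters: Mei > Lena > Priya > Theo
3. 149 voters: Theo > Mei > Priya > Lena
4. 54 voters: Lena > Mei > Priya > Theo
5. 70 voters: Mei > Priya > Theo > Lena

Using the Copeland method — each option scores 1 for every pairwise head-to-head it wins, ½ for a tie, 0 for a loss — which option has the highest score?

Lena: loses to Theo, Mei, and Priya → score 0.
Theo: beats Lena, Mei, and Priya → score 3.
Mei: beats Lena and Priya; loses to Theo → score 2.
Priya: beats Lena; loses to Theo and Mei → score 1.
Theo has the best pairwise record.

Theo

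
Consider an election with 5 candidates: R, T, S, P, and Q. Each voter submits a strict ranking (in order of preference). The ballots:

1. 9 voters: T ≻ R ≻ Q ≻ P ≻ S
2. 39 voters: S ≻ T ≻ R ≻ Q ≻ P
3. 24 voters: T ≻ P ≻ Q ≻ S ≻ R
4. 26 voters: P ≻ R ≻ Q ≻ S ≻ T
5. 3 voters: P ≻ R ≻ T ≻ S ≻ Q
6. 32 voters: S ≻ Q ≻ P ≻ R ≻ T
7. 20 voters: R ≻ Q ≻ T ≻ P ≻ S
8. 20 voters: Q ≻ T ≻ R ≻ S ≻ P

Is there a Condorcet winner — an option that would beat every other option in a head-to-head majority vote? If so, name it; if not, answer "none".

none

Checking pairwise contests:
T beats R 92–81.
S beats T 97–76.
Q beats S 99–74.
R beats P 88–85.
R beats Q 97–76.
Every option loses at least one head-to-head, so there is no Condorcet winner.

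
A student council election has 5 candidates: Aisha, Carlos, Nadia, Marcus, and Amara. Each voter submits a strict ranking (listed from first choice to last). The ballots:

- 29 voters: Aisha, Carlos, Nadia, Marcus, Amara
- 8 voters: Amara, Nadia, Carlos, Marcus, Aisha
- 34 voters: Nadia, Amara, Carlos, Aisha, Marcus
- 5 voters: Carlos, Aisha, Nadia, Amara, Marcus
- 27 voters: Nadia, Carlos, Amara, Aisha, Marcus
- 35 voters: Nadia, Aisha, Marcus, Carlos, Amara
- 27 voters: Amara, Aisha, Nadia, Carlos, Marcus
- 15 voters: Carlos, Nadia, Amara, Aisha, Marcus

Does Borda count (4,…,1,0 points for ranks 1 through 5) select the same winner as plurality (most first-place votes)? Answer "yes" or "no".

Borda — scores: Aisha 393, Carlos 394, Nadia 575, Marcus 107, Amara 331. Winner: Nadia.
Plurality — first-place votes: Aisha 29, Carlos 20, Nadia 96, Marcus 0, Amara 35. Winner: Nadia.
The two methods agree.

yes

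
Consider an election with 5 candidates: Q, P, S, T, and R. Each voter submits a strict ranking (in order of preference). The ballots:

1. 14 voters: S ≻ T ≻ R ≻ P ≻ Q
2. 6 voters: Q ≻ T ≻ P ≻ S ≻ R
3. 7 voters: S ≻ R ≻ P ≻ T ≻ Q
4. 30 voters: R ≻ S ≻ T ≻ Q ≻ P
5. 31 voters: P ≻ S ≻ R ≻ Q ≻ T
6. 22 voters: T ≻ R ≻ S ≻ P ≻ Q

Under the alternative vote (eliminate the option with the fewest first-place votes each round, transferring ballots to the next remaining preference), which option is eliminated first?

Round 1: Q 6, P 31, S 21, T 22, R 30. Eliminate Q.

Q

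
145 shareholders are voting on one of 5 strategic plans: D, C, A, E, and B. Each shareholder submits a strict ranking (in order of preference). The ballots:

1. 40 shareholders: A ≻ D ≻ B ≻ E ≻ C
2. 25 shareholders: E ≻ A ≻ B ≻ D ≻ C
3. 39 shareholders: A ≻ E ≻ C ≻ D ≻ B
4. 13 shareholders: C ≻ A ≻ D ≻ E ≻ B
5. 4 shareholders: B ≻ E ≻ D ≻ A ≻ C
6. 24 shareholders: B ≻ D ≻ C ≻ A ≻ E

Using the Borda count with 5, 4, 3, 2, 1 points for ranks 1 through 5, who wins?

A

D: 40·4 + 25·2 + 39·2 + 13·3 + 4·3 + 24·4 = 435
C: 40·1 + 25·1 + 39·3 + 13·5 + 4·1 + 24·3 = 323
A: 40·5 + 25·4 + 39·5 + 13·4 + 4·2 + 24·2 = 603
E: 40·2 + 25·5 + 39·4 + 13·2 + 4·4 + 24·1 = 427
B: 40·3 + 25·3 + 39·1 + 13·1 + 4·5 + 24·5 = 387
A has the highest Borda score (603).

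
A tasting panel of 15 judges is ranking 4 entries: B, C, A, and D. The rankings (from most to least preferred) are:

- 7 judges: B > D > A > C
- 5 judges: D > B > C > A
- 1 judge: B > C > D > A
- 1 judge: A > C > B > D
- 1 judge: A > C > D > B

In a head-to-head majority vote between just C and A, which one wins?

A

Voters preferring C to A: 6; preferring A to C: 9.
A wins the head-to-head.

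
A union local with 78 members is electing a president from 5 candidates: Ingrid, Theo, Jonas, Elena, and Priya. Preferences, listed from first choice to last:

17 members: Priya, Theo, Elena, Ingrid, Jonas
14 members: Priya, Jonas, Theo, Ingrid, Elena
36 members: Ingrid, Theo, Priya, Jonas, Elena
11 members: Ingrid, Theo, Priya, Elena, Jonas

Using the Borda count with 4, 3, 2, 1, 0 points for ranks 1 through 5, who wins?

Theo

Ingrid: 17·1 + 14·1 + 36·4 + 11·4 = 219
Theo: 17·3 + 14·2 + 36·3 + 11·3 = 220
Jonas: 17·0 + 14·3 + 36·1 + 11·0 = 78
Elena: 17·2 + 14·0 + 36·0 + 11·1 = 45
Priya: 17·4 + 14·4 + 36·2 + 11·2 = 218
Theo has the highest Borda score (220).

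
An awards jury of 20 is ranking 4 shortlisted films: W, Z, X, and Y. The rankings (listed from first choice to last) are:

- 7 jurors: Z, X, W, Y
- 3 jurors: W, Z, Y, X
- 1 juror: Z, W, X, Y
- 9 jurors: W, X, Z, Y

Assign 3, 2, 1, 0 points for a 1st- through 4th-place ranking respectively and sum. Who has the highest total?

W

W: 7·1 + 3·3 + 1·2 + 9·3 = 45
Z: 7·3 + 3·2 + 1·3 + 9·1 = 39
X: 7·2 + 3·0 + 1·1 + 9·2 = 33
Y: 7·0 + 3·1 + 1·0 + 9·0 = 3
W has the highest Borda score (45).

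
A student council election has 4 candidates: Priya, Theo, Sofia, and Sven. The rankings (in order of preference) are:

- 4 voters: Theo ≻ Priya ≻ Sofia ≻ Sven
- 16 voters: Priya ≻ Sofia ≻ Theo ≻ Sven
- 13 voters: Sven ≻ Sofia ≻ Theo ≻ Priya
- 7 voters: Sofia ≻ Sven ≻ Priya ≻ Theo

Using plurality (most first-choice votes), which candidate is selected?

Priya

First-place votes: Priya 16, Theo 4, Sofia 7, Sven 13.
Priya has the most first-place votes.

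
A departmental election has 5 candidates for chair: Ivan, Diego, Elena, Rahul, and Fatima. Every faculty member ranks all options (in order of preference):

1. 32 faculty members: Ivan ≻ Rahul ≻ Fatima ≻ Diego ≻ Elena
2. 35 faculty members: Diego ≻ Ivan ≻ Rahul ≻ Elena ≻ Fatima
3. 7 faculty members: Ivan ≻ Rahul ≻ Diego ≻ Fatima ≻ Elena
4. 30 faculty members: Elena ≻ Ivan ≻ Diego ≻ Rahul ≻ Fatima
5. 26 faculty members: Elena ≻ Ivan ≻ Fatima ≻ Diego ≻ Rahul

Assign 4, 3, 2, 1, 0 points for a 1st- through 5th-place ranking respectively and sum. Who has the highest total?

Ivan: 32·4 + 35·3 + 7·4 + 30·3 + 26·3 = 429
Diego: 32·1 + 35·4 + 7·2 + 30·2 + 26·1 = 272
Elena: 32·0 + 35·1 + 7·0 + 30·4 + 26·4 = 259
Rahul: 32·3 + 35·2 + 7·3 + 30·1 + 26·0 = 217
Fatima: 32·2 + 35·0 + 7·1 + 30·0 + 26·2 = 123
Ivan has the highest Borda score (429).

Ivan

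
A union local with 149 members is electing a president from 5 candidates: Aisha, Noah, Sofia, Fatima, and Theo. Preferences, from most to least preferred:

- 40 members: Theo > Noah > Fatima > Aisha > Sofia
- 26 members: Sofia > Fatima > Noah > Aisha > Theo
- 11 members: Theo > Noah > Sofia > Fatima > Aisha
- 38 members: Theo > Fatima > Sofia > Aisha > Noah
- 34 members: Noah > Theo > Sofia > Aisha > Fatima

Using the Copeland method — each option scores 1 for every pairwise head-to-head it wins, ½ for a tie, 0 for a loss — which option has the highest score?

Aisha: loses to Noah, Sofia, Fatima, and Theo → score 0.
Noah: beats Aisha, Sofia, and Fatima; loses to Theo → score 3.
Sofia: beats Aisha; loses to Noah, Fatima, and Theo → score 1.
Fatima: beats Aisha and Sofia; loses to Noah and Theo → score 2.
Theo: beats Aisha, Noah, Sofia, and Fatima → score 4.
Theo has the best pairwise record.

Theo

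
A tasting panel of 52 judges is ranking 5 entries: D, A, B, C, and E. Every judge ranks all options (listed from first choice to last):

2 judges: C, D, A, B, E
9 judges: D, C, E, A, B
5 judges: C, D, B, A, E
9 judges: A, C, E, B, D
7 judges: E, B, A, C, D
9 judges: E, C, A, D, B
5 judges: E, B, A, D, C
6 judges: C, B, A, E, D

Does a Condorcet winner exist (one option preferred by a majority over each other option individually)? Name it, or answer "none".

C vs D: 38–14 for C.
C vs A: 31–21 for C.
C vs B: 40–12 for C.
C vs E: 31–21 for C.
C beats every other option head-to-head.

C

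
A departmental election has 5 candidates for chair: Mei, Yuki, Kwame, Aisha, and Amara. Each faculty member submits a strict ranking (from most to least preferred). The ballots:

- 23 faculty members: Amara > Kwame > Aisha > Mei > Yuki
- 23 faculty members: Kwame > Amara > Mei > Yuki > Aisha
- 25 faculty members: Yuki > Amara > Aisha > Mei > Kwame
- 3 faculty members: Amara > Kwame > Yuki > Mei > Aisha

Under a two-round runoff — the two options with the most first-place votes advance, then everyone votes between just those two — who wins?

Round 1 first-place votes: Mei 0, Yuki 25, Kwame 23, Aisha 0, Amara 26.
Amara and Yuki advance.
Runoff: Amara is preferred to Yuki by 49 voters; Yuki by 25.
Amara wins the runoff.

Amara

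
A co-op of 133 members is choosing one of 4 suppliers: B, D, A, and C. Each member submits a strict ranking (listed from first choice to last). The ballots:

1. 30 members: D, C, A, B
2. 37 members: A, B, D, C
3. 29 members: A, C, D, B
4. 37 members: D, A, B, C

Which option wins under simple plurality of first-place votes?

D

First-place votes: B 0, D 67, A 66, C 0.
D has the most first-place votes.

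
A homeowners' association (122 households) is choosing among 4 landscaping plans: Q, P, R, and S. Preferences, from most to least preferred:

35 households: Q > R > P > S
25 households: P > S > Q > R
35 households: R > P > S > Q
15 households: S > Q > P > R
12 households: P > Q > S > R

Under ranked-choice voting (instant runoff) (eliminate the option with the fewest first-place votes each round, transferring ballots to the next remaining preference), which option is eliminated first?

Round 1: Q 35, P 37, R 35, S 15. Eliminate S.

S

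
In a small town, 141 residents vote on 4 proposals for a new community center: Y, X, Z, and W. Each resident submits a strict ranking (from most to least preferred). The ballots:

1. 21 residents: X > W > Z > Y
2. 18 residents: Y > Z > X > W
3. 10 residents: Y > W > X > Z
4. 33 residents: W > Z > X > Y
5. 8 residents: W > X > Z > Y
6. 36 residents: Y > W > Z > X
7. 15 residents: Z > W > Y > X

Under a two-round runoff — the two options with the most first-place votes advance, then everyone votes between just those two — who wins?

W

Round 1 first-place votes: Y 64, X 21, Z 15, W 41.
Y and W advance.
Runoff: Y is preferred to W by 64 voters; W by 77.
W wins the runoff.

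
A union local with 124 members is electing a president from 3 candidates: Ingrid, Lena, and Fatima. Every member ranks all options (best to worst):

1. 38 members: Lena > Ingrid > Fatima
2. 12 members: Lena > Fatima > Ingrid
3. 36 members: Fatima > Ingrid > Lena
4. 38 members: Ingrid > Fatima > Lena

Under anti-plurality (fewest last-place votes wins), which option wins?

Ingrid

Last-place votes: Ingrid 12, Lena 74, Fatima 38.
Ingrid is ranked last by the fewest voters, so Ingrid wins.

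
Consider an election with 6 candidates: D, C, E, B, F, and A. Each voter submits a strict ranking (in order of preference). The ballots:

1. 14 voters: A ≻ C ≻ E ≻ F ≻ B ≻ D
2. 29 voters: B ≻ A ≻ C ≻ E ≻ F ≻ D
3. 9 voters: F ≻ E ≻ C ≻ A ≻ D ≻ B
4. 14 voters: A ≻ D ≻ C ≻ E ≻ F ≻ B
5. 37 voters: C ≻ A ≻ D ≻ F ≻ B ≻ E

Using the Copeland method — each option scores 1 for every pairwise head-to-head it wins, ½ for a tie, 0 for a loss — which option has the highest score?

A

D: beats B; loses to C, E, F, and A → score 1.
C: beats D, E, B, and F; loses to A → score 4.
E: beats D and F; loses to C, B, and A → score 2.
B: beats E; loses to D, C, F, and A → score 1.
F: beats D and B; loses to C, E, and A → score 2.
A: beats D, C, E, B, and F → score 5.
A has the best pairwise record.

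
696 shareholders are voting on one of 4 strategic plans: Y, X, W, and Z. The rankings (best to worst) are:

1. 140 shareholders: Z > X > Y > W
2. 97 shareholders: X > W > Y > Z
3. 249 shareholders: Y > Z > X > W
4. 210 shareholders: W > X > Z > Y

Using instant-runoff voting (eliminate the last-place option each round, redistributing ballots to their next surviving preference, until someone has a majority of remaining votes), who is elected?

Y

Round 1: Y 249, X 97, W 210, Z 140. Eliminate X.
Round 2: Y 249, W 307, Z 140. Eliminate Z.
Round 3: Y 389, W 307. Y has a majority.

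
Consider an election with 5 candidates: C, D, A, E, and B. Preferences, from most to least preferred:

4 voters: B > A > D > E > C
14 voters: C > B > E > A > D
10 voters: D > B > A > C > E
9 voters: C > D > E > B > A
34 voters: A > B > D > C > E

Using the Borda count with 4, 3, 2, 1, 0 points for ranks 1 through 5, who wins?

B

C: 4·0 + 14·4 + 10·1 + 9·4 + 34·1 = 136
D: 4·2 + 14·0 + 10·4 + 9·3 + 34·2 = 143
A: 4·3 + 14·1 + 10·2 + 9·0 + 34·4 = 182
E: 4·1 + 14·2 + 10·0 + 9·2 + 34·0 = 50
B: 4·4 + 14·3 + 10·3 + 9·1 + 34·3 = 199
B has the highest Borda score (199).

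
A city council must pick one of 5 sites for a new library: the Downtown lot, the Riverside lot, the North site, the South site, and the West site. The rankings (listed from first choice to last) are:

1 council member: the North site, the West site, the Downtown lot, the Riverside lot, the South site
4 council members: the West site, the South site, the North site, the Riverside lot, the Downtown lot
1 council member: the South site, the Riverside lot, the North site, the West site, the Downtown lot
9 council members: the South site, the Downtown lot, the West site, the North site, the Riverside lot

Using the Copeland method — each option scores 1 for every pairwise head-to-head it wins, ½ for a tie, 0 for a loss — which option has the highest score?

the South site

the Downtown lot: beats the Riverside lot, the North site, and the West site; loses to the South site → score 3.
the Riverside lot: loses to the Downtown lot, the North site, the South site, and the West site → score 0.
the North site: beats the Riverside lot; loses to the Downtown lot, the South site, and the West site → score 1.
the South site: beats the Downtown lot, the Riverside lot, the North site, and the West site → score 4.
the West site: beats the Riverside lot and the North site; loses to the Downtown lot and the South site → score 2.
the South site has the best pairwise record.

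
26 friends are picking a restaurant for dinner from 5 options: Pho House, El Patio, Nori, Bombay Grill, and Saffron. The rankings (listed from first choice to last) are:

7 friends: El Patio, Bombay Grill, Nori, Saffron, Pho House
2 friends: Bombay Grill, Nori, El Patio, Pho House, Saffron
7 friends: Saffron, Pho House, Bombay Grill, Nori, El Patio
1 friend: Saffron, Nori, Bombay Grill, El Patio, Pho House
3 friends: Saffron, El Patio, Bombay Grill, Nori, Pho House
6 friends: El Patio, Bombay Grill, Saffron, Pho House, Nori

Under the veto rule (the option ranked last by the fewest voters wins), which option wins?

Bombay Grill

Last-place votes: Pho House 11, El Patio 7, Nori 6, Bombay Grill 0, Saffron 2.
Bombay Grill is ranked last by the fewest voters, so Bombay Grill wins.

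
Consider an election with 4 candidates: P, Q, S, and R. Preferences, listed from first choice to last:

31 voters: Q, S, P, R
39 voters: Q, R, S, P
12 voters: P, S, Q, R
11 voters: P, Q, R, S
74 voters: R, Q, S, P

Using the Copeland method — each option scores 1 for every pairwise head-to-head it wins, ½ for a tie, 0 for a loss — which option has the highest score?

P: loses to Q, S, and R → score 0.
Q: beats P, S, and R → score 3.
S: beats P; loses to Q and R → score 1.
R: beats P and S; loses to Q → score 2.
Q has the best pairwise record.

Q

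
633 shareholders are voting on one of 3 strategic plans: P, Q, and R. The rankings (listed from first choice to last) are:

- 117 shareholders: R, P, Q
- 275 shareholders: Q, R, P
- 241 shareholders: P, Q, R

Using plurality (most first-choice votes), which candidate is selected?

Q

First-place votes: P 241, Q 275, R 117.
Q has the most first-place votes.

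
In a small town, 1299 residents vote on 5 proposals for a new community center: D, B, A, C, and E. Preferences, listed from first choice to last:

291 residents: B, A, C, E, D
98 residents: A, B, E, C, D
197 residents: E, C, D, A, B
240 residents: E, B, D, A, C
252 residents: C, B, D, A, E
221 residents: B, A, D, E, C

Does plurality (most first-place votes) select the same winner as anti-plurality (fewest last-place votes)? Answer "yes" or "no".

no

Plurality — first-place votes: D 0, B 512, A 98, C 252, E 437. Winner: B.
Anti-plurality — last-place votes: D 389, B 197, A 0, C 461, E 252. Winner: A.
The two methods disagree.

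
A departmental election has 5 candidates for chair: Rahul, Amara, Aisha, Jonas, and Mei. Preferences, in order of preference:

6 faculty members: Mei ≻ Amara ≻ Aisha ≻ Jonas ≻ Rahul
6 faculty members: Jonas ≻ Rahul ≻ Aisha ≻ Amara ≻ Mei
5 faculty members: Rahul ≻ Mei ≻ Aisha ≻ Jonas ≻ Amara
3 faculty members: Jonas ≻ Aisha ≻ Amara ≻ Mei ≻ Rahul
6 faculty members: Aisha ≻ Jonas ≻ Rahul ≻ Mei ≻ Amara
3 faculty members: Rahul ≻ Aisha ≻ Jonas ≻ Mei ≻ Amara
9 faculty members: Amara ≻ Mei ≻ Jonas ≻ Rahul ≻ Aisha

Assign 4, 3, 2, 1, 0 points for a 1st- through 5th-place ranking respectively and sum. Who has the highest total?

Rahul: 6·0 + 6·3 + 5·4 + 3·0 + 6·2 + 3·4 + 9·1 = 71
Amara: 6·3 + 6·1 + 5·0 + 3·2 + 6·0 + 3·0 + 9·4 = 66
Aisha: 6·2 + 6·2 + 5·2 + 3·3 + 6·4 + 3·3 + 9·0 = 76
Jonas: 6·1 + 6·4 + 5·1 + 3·4 + 6·3 + 3·2 + 9·2 = 89
Mei: 6·4 + 6·0 + 5·3 + 3·1 + 6·1 + 3·1 + 9·3 = 78
Jonas has the highest Borda score (89).

Jonas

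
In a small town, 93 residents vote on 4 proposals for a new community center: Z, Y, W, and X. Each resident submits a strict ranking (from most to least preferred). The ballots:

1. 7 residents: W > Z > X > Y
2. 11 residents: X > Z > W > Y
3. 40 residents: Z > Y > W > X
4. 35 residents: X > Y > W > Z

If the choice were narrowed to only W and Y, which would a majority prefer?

Voters preferring W to Y: 18; preferring Y to W: 75.
Y wins the head-to-head.

Y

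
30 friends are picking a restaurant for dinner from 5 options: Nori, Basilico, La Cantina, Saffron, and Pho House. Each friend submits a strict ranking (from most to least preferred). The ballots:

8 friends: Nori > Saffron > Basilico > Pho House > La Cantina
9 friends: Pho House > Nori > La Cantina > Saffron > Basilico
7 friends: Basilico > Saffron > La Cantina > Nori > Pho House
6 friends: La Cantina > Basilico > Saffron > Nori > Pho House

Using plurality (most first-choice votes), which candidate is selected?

First-place votes: Nori 8, Basilico 7, La Cantina 6, Saffron 0, Pho House 9.
Pho House has the most first-place votes.

Pho House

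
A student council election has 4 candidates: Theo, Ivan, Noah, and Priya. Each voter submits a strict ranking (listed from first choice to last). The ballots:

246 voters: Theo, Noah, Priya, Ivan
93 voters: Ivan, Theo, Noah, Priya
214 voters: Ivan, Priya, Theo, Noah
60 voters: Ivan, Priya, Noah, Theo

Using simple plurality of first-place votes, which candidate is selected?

Ivan

First-place votes: Theo 246, Ivan 367, Noah 0, Priya 0.
Ivan has the most first-place votes.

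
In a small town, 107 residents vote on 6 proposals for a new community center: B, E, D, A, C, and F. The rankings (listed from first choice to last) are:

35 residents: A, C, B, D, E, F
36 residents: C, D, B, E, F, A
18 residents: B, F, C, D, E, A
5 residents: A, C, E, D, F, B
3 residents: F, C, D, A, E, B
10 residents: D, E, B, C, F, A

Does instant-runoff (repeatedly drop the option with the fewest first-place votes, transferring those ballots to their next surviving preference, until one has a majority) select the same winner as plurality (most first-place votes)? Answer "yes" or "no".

Instant-runoff — R1 B 18, E 0, D 10, A 40, C 36, F 3 (E out); R2 B 18, D 10, A 40, C 36, F 3 (F out); R3 B 18, D 10, A 40, C 39 (D out); R4 B 28, A 40, C 39 (B out); R5 A 40, C 67 (C winner). Winner: C.
Plurality — first-place votes: B 18, E 0, D 10, A 40, C 36, F 3. Winner: A.
The two methods disagree.

no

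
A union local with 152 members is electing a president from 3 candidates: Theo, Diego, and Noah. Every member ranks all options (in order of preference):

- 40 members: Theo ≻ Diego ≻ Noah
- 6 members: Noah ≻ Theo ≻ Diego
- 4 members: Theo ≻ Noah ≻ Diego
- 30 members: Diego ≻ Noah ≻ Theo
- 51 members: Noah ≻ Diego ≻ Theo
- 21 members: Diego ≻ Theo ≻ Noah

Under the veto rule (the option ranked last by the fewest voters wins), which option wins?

Last-place votes: Theo 81, Diego 10, Noah 61.
Diego is ranked last by the fewest voters, so Diego wins.

Diego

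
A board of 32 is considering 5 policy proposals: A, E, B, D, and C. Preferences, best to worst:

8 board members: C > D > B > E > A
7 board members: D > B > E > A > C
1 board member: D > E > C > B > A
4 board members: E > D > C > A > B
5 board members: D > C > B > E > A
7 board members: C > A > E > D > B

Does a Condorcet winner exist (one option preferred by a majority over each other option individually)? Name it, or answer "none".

D

D vs A: 25–7 for D.
D vs E: 21–11 for D.
D vs B: 32–0 for D.
D vs C: 17–15 for D.
D beats every other option head-to-head.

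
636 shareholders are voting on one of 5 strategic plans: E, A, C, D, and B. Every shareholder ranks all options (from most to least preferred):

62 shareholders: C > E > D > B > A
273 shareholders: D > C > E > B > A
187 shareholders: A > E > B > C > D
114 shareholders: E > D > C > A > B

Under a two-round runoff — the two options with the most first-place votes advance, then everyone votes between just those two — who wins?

Round 1 first-place votes: E 114, A 187, C 62, D 273, B 0.
D and A advance.
Runoff: D is preferred to A by 449 voters; A by 187.
D wins the runoff.

D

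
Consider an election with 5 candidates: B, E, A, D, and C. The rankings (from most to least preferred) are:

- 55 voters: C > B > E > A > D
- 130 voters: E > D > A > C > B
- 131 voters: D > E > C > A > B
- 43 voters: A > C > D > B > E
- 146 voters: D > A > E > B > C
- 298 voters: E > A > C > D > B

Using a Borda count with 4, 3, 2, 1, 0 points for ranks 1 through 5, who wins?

E

B: 55·3 + 130·0 + 131·0 + 43·1 + 146·1 + 298·0 = 354
E: 55·2 + 130·4 + 131·3 + 43·0 + 146·2 + 298·4 = 2507
A: 55·1 + 130·2 + 131·1 + 43·4 + 146·3 + 298·3 = 1950
D: 55·0 + 130·3 + 131·4 + 43·2 + 146·4 + 298·1 = 1882
C: 55·4 + 130·1 + 131·2 + 43·3 + 146·0 + 298·2 = 1337
E has the highest Borda score (2507).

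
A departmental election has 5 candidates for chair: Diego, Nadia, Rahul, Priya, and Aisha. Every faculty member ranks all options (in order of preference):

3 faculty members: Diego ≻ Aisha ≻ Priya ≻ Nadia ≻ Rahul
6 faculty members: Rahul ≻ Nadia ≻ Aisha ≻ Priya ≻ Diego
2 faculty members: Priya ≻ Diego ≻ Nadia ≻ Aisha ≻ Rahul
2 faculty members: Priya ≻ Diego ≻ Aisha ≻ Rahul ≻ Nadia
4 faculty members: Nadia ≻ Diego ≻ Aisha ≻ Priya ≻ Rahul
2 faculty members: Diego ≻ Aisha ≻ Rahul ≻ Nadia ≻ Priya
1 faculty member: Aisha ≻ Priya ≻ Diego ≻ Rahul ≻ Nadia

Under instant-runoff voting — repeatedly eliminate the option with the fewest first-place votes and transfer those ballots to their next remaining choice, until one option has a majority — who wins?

Diego

Round 1: Diego 5, Nadia 4, Rahul 6, Priya 4, Aisha 1. Eliminate Aisha.
Round 2: Diego 5, Nadia 4, Rahul 6, Priya 5. Eliminate Nadia.
Round 3: Diego 9, Rahul 6, Priya 5. Eliminate Priya.
Round 4: Diego 14, Rahul 6. Diego has a majority.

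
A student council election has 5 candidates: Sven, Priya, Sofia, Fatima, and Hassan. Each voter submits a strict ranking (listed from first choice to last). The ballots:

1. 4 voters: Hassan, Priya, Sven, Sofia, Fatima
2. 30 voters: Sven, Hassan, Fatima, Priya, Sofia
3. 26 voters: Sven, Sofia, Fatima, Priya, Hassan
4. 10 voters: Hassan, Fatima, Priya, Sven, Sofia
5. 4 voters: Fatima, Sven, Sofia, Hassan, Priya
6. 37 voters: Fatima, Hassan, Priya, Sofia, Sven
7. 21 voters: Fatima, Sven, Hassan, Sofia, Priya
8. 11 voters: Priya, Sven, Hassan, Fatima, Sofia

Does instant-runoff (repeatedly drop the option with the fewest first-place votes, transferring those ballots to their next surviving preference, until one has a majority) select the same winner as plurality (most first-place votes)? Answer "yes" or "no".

yes

Instant-runoff — R1 Sven 56, Priya 11, Sofia 0, Fatima 62, Hassan 14 (Sofia out); R2 Sven 56, Priya 11, Fatima 62, Hassan 14 (Priya out); R3 Sven 67, Fatima 62, Hassan 14 (Hassan out); R4 Sven 71, Fatima 72 (Fatima winner). Winner: Fatima.
Plurality — first-place votes: Sven 56, Priya 11, Sofia 0, Fatima 62, Hassan 14. Winner: Fatima.
The two methods agree.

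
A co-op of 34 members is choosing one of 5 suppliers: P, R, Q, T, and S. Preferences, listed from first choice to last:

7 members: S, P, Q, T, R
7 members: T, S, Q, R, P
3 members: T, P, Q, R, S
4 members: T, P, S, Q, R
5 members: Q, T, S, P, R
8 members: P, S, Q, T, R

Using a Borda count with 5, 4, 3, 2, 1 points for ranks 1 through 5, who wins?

S

P: 7·4 + 7·1 + 3·4 + 4·4 + 5·2 + 8·5 = 113
R: 7·1 + 7·2 + 3·2 + 4·1 + 5·1 + 8·1 = 44
Q: 7·3 + 7·3 + 3·3 + 4·2 + 5·5 + 8·3 = 108
T: 7·2 + 7·5 + 3·5 + 4·5 + 5·4 + 8·2 = 120
S: 7·5 + 7·4 + 3·1 + 4·3 + 5·3 + 8·4 = 125
S has the highest Borda score (125).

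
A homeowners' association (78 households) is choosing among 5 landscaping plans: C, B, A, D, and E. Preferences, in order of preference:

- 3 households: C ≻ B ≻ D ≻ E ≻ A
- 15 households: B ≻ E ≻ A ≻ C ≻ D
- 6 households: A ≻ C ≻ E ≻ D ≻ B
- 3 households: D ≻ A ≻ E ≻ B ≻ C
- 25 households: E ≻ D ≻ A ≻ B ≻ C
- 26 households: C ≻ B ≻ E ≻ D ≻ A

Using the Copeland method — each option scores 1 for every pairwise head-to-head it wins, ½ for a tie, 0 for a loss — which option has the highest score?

B

C: beats D; loses to B, A, and E → score 1.
B: beats C, A, D, and E → score 4.
A: beats C; loses to B, D, and E → score 1.
D: beats A; loses to C, B, and E → score 1.
E: beats C, A, and D; loses to B → score 3.
B has the best pairwise record.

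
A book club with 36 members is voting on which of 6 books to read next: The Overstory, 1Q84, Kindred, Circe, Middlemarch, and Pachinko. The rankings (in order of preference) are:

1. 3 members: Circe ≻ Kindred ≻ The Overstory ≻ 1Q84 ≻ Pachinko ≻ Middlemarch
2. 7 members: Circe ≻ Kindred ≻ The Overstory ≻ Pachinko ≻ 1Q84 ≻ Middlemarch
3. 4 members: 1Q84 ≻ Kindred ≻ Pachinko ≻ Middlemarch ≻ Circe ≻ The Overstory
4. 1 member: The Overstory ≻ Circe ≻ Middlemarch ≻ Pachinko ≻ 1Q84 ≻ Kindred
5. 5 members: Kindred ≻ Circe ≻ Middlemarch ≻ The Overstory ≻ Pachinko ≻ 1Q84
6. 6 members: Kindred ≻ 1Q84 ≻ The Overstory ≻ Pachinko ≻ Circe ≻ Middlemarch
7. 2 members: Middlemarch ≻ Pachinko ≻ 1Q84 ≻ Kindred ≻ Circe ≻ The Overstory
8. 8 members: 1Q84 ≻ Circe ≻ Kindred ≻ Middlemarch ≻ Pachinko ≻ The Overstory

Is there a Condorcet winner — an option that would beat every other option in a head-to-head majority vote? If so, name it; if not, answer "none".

none

Checking pairwise contests:
1Q84 beats The Overstory 20–16.
Kindred beats 1Q84 21–15.
Circe beats Kindred 19–17.
1Q84 beats Circe 20–16.
1Q84 beats Middlemarch 28–8.
The Overstory beats Pachinko 22–14.
Every option loses at least one head-to-head, so there is no Condorcet winner.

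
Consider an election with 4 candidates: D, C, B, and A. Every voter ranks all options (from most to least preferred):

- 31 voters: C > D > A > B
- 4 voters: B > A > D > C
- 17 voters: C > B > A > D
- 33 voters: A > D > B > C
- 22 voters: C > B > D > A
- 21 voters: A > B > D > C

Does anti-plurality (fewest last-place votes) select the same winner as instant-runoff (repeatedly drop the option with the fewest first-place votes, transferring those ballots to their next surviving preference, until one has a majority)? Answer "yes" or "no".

no

Anti-plurality — last-place votes: D 17, C 58, B 31, A 22. Winner: D.
Instant-runoff — R1 D 0, C 70, B 4, A 54 (C winner). Winner: C.
The two methods disagree.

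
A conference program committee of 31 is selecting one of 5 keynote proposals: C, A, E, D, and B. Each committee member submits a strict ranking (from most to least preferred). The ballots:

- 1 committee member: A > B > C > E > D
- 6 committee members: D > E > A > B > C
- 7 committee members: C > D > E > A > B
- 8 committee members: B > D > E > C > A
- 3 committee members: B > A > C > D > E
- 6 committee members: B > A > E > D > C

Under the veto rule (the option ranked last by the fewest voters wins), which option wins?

D

Last-place votes: C 12, A 8, E 3, D 1, B 7.
D is ranked last by the fewest voters, so D wins.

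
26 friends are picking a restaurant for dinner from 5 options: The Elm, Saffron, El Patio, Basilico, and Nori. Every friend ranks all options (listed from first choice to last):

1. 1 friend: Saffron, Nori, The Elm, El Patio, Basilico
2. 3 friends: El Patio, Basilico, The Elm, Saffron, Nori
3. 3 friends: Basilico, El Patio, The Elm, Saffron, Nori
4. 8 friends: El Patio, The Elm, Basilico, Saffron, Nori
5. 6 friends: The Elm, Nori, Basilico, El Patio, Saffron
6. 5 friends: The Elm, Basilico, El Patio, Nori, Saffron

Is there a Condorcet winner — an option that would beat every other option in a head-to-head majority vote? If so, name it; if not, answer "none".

Checking pairwise contests:
El Patio beats The Elm 14–12.
The Elm beats Saffron 25–1.
Basilico beats El Patio 14–12.
The Elm beats Basilico 20–6.
The Elm beats Nori 25–1.
Every option loses at least one head-to-head, so there is no Condorcet winner.

none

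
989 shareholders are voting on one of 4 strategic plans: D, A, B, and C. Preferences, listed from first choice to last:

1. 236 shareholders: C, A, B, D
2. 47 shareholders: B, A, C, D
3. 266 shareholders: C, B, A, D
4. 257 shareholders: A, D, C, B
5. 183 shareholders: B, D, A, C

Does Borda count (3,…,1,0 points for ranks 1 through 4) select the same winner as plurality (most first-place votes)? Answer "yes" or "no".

Borda — scores: D 880, A 1786, B 1458, C 1810. Winner: C.
Plurality — first-place votes: D 0, A 257, B 230, C 502. Winner: C.
The two methods agree.

yes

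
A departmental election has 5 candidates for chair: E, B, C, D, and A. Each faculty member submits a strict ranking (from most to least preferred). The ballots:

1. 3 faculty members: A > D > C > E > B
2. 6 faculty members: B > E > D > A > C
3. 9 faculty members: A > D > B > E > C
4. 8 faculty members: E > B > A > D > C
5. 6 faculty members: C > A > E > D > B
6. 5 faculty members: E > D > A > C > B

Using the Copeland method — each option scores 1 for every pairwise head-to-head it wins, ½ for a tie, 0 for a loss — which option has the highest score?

E

E: beats B, C, D, and A → score 4.
B: beats C; loses to E, D, and A → score 1.
C: loses to E, B, D, and A → score 0.
D: beats B and C; loses to E and A → score 2.
A: beats B, C, and D; loses to E → score 3.
E has the best pairwise record.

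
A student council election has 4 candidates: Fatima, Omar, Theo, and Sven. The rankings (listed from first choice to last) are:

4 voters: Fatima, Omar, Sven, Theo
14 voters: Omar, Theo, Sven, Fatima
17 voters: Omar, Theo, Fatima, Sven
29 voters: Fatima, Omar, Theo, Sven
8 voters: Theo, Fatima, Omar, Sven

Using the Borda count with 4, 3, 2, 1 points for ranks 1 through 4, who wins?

Fatima: 4·4 + 14·1 + 17·2 + 29·4 + 8·3 = 204
Omar: 4·3 + 14·4 + 17·4 + 29·3 + 8·2 = 239
Theo: 4·1 + 14·3 + 17·3 + 29·2 + 8·4 = 187
Sven: 4·2 + 14·2 + 17·1 + 29·1 + 8·1 = 90
Omar has the highest Borda score (239).

Omar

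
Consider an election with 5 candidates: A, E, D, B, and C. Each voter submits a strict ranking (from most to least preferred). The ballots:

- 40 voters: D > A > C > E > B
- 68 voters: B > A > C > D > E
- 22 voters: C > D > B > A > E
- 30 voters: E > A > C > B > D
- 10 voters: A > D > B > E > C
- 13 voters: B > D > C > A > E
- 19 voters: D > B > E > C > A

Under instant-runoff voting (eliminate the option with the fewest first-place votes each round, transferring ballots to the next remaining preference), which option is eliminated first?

Round 1: A 10, E 30, D 59, B 81, C 22. Eliminate A.

A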